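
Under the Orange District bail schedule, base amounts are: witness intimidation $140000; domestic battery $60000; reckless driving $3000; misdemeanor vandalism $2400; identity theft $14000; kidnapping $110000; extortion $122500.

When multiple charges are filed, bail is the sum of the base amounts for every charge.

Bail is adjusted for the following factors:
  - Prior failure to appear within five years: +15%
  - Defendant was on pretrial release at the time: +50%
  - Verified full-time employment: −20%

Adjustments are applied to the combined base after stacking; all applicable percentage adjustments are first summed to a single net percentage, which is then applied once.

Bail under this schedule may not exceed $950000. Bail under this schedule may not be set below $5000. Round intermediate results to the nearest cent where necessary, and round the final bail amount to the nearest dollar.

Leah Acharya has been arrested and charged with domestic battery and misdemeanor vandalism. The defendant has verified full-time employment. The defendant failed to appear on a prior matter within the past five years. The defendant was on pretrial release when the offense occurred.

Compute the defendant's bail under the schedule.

Base amounts from the schedule: domestic battery $60000; misdemeanor vandalism $2400.
Stacking rule: sum of all bases. $60000 + $2400 = $62400.
Net percentage adjustment: +15% +50% −20% = +45%. $62400 × 1.45 = $90480.
$90480 is within the $950000 maximum.
$90480 is at or above the $5000 minimum.

$90480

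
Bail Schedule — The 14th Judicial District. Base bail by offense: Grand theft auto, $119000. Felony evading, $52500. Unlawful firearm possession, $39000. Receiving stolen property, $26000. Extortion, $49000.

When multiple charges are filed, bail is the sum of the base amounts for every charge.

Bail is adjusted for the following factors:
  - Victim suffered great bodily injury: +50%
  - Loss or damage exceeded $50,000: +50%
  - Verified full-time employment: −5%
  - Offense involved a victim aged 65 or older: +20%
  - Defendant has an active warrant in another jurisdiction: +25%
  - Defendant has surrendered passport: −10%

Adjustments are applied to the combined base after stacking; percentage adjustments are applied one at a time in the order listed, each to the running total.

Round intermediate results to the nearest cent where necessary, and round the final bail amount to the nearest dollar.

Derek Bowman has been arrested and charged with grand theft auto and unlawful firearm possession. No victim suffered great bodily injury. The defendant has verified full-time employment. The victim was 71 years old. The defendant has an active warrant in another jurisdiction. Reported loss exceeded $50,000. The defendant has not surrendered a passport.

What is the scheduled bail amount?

Base amounts from the schedule: grand theft auto $119000; unlawful firearm possession $39000.
Stacking rule: sum of all bases. $119000 + $39000 = $158000.
Loss or damage exceeded $50,000 (+50%): $158000 × 1.5 = $237000.
Verified full-time employment (−5%): $237000 × 0.95 = $225150.
Offense involved a victim aged 65 or older (+20%): $225150 × 1.2 = $270180.
Defendant has an active warrant in another jurisdiction (+25%): $270180 × 1.25 = $337725.

$337725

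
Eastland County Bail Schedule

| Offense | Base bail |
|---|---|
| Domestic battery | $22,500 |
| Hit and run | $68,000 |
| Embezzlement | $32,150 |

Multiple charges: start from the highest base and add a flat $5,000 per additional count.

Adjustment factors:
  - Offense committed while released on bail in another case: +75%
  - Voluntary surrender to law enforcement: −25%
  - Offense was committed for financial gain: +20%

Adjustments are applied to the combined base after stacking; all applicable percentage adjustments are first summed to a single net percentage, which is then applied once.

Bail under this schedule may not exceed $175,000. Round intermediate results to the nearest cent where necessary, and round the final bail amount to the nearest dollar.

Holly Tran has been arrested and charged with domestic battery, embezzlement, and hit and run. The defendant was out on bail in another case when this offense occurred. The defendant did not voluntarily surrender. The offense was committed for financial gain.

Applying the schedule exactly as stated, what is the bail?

Base amounts from the schedule: domestic battery $22,500; embezzlement $32,150; hit and run $68,000.
Stacking rule: highest base plus $5,000 per additional charge. Highest is hit and run at $68,000; 2 additional charges → +$10,000. Combined base = $78,000.
Net percentage adjustment: +75% +20% = +95%. $78,000 × 1.95 = $152,100.
$152,100 is within the $175,000 maximum.

$152,100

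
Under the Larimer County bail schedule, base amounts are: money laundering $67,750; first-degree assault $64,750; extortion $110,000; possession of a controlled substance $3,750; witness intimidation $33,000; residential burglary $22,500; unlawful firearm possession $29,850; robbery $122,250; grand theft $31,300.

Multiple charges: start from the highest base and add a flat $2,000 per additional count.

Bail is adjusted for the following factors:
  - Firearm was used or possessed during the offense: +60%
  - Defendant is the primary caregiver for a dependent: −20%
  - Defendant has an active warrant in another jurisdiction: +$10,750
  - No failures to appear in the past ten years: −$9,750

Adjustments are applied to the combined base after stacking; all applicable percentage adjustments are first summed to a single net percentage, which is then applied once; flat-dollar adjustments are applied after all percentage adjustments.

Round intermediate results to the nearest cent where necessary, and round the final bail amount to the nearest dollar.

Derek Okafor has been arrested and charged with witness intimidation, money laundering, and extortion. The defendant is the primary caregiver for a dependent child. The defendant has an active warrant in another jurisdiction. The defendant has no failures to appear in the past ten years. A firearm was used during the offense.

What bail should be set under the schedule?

$160,600

Base amounts from the schedule: witness intimidation $33,000; money laundering $67,750; extortion $110,000.
Stacking rule: highest base plus $2,000 per additional charge. Highest is extortion at $110,000; 2 additional charges → +$4,000. Combined base = $114,000.
Net percentage adjustment: +60% −20% = +40%. $114,000 × 1.4 = $159,600.
Defendant has an active warrant in another jurisdiction (+$10,750 flat): $159,600 + $10,750 = $170,350.
No failures to appear in the past ten years (−$9,750 flat): $170,350 − $9,750 = $160,600.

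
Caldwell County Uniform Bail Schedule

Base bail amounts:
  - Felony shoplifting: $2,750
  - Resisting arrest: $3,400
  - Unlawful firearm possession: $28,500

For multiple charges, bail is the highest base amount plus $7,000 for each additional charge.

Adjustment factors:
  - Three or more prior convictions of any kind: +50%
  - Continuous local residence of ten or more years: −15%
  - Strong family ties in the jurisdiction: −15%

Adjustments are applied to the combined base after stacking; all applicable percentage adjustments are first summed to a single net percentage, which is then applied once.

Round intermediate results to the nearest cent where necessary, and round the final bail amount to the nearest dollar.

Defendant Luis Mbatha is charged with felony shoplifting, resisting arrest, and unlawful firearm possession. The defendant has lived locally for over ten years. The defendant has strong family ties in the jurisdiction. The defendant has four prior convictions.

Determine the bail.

$51,000

Base amounts from the schedule: felony shoplifting $2,750; resisting arrest $3,400; unlawful firearm possession $28,500.
Stacking rule: highest base plus $7,000 per additional charge. Highest is unlawful firearm possession at $28,500; 2 additional charges → +$14,000. Combined base = $42,500.
Net percentage adjustment: +50% −15% −15% = +20%. $42,500 × 1.2 = $51,000.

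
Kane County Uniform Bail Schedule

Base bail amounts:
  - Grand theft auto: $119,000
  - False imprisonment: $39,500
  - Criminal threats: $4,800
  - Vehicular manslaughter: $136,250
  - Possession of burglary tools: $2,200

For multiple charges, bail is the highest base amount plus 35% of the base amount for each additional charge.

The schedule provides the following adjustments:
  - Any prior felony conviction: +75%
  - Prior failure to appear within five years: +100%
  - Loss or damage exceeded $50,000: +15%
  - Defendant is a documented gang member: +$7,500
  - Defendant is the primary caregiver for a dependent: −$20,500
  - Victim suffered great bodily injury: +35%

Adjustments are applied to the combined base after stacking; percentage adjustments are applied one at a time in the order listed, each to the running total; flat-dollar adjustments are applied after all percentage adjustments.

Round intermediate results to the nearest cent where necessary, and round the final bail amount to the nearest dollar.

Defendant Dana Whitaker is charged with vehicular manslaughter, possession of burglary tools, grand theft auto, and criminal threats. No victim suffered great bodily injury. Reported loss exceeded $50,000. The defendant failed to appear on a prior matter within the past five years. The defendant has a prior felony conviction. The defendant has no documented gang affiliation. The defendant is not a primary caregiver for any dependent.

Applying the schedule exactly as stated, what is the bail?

$725,909

Base amounts from the schedule: vehicular manslaughter $136,250; possession of burglary tools $2,200; grand theft auto $119,000; criminal threats $4,800.
Stacking rule: highest base plus 35% of each additional charge. Highest is vehicular manslaughter at $136,250. Additional: $2,200 × 35% = $770; $119,000 × 35% = $41,650; $4,800 × 35% = $1,680. Combined base = $136,250 + $44,100 = $180,350.
Any prior felony conviction (+75%): $180,350 × 1.75 = $315,612.50.
Prior failure to appear within five years (+100%): $315,612.50 × 2 = $631,225.
Loss or damage exceeded $50,000 (+15%): $631,225 × 1.15 = $725,908.75.
Rounded to the nearest dollar: $725,909.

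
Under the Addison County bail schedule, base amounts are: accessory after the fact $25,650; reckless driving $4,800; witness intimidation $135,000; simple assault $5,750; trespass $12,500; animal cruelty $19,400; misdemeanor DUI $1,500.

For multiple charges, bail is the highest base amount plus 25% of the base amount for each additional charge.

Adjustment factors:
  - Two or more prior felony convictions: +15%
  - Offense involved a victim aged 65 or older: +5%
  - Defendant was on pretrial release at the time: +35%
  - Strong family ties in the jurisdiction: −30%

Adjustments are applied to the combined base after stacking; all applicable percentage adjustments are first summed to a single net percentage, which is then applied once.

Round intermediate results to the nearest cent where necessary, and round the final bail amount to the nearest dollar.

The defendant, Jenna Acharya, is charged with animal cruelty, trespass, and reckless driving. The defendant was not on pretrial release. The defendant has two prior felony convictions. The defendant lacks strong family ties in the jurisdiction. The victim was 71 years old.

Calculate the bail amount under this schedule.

Base amounts from the schedule: animal cruelty $19,400; trespass $12,500; reckless driving $4,800.
Stacking rule: highest base plus 25% of each additional charge. Highest is animal cruelty at $19,400. Additional: $12,500 × 25% = $3,125; $4,800 × 25% = $1,200. Combined base = $19,400 + $4,325 = $23,725.
Net percentage adjustment: +15% +5% = +20%. $23,725 × 1.2 = $28,470.

$28,470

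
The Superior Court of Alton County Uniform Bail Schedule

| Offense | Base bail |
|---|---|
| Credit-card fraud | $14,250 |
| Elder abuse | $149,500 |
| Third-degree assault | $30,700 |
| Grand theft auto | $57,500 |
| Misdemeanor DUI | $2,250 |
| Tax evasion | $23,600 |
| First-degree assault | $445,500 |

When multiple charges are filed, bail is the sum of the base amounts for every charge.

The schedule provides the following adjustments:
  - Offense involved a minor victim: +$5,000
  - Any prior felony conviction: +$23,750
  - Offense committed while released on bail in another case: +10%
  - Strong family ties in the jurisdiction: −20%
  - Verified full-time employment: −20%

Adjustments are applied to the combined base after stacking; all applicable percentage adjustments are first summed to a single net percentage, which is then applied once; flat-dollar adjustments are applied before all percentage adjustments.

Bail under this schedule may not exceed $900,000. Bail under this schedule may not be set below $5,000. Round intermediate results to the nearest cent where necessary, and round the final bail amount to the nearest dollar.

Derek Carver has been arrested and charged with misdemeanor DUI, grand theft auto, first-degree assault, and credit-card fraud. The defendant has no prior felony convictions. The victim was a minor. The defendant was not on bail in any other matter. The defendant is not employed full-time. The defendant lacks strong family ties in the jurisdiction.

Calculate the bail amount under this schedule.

$524,500

Base amounts from the schedule: misdemeanor DUI $2,250; grand theft auto $57,500; first-degree assault $445,500; credit-card fraud $14,250.
Stacking rule: sum of all bases. $2,250 + $57,500 + $445,500 + $14,250 = $519,500.
Offense involved a minor victim (+$5,000 flat): $519,500 + $5,000 = $524,500.
$524,500 is within the $900,000 maximum.
$524,500 is at or above the $5,000 minimum.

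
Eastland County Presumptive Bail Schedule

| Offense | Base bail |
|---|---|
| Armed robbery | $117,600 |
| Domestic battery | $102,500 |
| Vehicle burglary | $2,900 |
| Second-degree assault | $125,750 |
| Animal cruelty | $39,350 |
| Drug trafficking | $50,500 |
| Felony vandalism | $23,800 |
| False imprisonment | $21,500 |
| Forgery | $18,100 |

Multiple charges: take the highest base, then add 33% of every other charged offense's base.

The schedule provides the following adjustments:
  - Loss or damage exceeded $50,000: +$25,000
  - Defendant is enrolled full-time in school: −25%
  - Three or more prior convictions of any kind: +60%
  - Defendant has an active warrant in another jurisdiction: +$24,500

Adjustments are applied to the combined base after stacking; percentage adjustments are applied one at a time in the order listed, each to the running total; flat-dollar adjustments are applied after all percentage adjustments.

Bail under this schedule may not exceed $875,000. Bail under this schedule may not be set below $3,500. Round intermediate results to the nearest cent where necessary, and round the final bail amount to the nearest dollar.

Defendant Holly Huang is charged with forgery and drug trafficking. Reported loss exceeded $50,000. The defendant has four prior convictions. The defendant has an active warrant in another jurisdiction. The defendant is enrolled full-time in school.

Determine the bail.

$117,268

Base amounts from the schedule: forgery $18,100; drug trafficking $50,500.
Stacking rule: highest base plus 33% of each additional charge. Highest is drug trafficking at $50,500. Additional: $18,100 × 33% = $5,973. Combined base = $50,500 + $5,973 = $56,473.
Defendant is enrolled full-time in school (−25%): $56,473 × 0.75 = $42,354.75.
Three or more prior convictions of any kind (+60%): $42,354.75 × 1.6 = $67,767.60.
Loss or damage exceeded $50,000 (+$25,000 flat): $67,767.60 + $25,000 = $92,767.60.
Defendant has an active warrant in another jurisdiction (+$24,500 flat): $92,767.60 + $24,500 = $117,267.60.
$117,267.60 is within the $875,000 maximum.
$117,267.60 is at or above the $3,500 minimum.
Rounded to the nearest dollar: $117,268.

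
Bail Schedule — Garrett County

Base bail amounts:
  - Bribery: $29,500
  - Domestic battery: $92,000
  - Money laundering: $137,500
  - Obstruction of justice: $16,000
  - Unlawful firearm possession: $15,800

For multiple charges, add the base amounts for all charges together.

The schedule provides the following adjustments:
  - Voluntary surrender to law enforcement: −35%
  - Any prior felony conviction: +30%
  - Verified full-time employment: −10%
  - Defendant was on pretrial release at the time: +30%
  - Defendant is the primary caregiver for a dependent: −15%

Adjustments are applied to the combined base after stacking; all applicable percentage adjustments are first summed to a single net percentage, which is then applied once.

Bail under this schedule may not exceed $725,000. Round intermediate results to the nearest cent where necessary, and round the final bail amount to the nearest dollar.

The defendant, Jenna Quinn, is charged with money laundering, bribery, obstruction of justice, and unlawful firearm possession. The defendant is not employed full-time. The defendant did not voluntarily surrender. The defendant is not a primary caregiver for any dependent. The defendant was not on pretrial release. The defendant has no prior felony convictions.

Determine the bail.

$198,800

Base amounts from the schedule: money laundering $137,500; bribery $29,500; obstruction of justice $16,000; unlawful firearm possession $15,800.
Stacking rule: sum of all bases. $137,500 + $29,500 + $16,000 + $15,800 = $198,800.
No adjustment factors apply to this defendant.
$198,800 is within the $725,000 maximum.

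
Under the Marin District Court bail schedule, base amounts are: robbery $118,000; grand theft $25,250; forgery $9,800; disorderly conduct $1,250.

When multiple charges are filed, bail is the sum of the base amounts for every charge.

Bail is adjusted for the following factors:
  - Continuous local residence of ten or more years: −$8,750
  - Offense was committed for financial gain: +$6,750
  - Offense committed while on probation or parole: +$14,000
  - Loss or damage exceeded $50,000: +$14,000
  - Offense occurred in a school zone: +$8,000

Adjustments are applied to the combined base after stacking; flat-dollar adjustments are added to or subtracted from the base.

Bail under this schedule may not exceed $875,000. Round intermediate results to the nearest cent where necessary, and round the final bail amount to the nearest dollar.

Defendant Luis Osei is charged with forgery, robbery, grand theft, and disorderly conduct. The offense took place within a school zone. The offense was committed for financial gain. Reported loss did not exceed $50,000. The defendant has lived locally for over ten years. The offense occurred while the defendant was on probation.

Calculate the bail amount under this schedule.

Base amounts from the schedule: forgery $9,800; robbery $118,000; grand theft $25,250; disorderly conduct $1,250.
Stacking rule: sum of all bases. $9,800 + $118,000 + $25,250 + $1,250 = $154,300.
Continuous local residence of ten or more years (−$8,750 flat): $154,300 − $8,750 = $145,550.
Offense was committed for financial gain (+$6,750 flat): $145,550 + $6,750 = $152,300.
Offense committed while on probation or parole (+$14,000 flat): $152,300 + $14,000 = $166,300.
Offense occurred in a school zone (+$8,000 flat): $166,300 + $8,000 = $174,300.
$174,300 is within the $875,000 maximum.

$174,300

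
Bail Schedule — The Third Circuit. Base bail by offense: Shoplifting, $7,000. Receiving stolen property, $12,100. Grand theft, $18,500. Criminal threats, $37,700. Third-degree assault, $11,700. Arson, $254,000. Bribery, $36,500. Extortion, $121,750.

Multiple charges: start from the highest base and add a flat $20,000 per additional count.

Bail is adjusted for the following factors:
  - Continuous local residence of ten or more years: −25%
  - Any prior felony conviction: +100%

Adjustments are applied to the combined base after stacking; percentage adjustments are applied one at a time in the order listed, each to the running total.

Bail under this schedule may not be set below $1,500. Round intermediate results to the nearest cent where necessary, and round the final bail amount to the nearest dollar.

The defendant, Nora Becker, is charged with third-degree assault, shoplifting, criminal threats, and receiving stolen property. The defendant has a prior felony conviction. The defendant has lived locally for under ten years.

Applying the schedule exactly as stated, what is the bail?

Base amounts from the schedule: third-degree assault $11,700; shoplifting $7,000; criminal threats $37,700; receiving stolen property $12,100.
Stacking rule: highest base plus $20,000 per additional charge. Highest is criminal threats at $37,700; 3 additional charges → +$60,000. Combined base = $97,700.
Any prior felony conviction (+100%): $97,700 × 2 = $195,400.
$195,400 is at or above the $1,500 minimum.

$195,400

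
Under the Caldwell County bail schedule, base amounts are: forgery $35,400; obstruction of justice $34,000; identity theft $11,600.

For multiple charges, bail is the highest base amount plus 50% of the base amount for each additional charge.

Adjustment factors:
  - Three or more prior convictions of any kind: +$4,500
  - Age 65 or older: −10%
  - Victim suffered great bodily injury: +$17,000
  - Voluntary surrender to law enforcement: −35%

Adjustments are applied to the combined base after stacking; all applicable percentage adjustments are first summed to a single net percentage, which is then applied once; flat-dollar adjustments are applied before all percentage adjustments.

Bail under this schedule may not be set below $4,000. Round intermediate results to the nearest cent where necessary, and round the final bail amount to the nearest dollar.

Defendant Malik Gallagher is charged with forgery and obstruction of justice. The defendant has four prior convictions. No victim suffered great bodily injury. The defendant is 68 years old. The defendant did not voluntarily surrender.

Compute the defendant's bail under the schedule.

$51,210

Base amounts from the schedule: forgery $35,400; obstruction of justice $34,000.
Stacking rule: highest base plus 50% of each additional charge. Highest is forgery at $35,400. Additional: $34,000 × 50% = $17,000. Combined base = $35,400 + $17,000 = $52,400.
Three or more prior convictions of any kind (+$4,500 flat): $52,400 + $4,500 = $56,900.
Age 65 or older (−10%): $56,900 × 0.9 = $51,210.
$51,210 is at or above the $4,000 minimum.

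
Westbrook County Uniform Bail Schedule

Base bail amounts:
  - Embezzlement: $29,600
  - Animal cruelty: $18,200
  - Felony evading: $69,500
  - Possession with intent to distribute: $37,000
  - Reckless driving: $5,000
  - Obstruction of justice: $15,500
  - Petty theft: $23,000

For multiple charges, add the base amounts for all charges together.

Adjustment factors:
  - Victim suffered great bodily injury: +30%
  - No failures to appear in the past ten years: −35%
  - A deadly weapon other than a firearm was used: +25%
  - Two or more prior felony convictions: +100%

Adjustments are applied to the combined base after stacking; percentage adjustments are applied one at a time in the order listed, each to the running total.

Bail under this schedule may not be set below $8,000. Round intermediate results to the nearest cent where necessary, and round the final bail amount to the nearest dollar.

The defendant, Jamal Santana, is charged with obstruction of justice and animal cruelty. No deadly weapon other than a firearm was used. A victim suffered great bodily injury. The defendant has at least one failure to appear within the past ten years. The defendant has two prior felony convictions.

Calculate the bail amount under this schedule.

Base amounts from the schedule: obstruction of justice $15,500; animal cruelty $18,200.
Stacking rule: sum of all bases. $15,500 + $18,200 = $33,700.
Victim suffered great bodily injury (+30%): $33,700 × 1.3 = $43,810.
Two or more prior felony convictions (+100%): $43,810 × 2 = $87,620.
$87,620 is at or above the $8,000 minimum.

$87,620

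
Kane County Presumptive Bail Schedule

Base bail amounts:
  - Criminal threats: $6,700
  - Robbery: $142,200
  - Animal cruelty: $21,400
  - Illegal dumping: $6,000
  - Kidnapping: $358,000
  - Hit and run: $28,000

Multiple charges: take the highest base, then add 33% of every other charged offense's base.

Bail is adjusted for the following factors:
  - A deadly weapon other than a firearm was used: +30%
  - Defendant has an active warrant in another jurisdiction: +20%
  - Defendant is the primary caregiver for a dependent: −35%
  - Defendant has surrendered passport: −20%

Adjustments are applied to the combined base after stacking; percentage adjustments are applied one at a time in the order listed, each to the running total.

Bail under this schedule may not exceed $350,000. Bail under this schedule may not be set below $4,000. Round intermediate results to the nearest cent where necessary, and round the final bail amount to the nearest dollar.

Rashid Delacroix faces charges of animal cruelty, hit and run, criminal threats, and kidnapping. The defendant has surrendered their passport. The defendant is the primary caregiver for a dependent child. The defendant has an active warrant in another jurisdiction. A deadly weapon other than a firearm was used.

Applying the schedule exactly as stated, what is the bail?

$305,427

Base amounts from the schedule: animal cruelty $21,400; hit and run $28,000; criminal threats $6,700; kidnapping $358,000.
Stacking rule: highest base plus 33% of each additional charge. Highest is kidnapping at $358,000. Additional: $21,400 × 33% = $7,062; $28,000 × 33% = $9,240; $6,700 × 33% = $2,211. Combined base = $358,000 + $18,513 = $376,513.
A deadly weapon other than a firearm was used (+30%): $376,513 × 1.3 = $489,466.90.
Defendant has an active warrant in another jurisdiction (+20%): $489,466.90 × 1.2 = $587,360.28.
Defendant is the primary caregiver for a dependent (−35%): $587,360.28 × 0.65 = $381,784.18.
Defendant has surrendered passport (−20%): $381,784.18 × 0.8 = $305,427.34.
$305,427.34 is within the $350,000 maximum.
$305,427.34 is at or above the $4,000 minimum.
Rounded to the nearest dollar: $305,427.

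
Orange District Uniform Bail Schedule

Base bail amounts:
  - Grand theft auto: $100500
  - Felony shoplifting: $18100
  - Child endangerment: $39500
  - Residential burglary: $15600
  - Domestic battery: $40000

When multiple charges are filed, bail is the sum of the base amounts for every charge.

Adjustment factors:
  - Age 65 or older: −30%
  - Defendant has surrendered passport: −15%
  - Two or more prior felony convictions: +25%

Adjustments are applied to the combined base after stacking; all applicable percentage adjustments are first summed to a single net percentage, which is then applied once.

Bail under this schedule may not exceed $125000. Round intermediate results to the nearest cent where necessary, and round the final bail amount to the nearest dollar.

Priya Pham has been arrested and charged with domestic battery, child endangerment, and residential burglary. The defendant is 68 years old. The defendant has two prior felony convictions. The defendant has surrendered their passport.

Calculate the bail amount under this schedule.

$76080

Base amounts from the schedule: domestic battery $40000; child endangerment $39500; residential burglary $15600.
Stacking rule: sum of all bases. $40000 + $39500 + $15600 = $95100.
Net percentage adjustment: −30% −15% +25% = −20%. $95100 × 0.8 = $76080.
$76080 is within the $125000 maximum.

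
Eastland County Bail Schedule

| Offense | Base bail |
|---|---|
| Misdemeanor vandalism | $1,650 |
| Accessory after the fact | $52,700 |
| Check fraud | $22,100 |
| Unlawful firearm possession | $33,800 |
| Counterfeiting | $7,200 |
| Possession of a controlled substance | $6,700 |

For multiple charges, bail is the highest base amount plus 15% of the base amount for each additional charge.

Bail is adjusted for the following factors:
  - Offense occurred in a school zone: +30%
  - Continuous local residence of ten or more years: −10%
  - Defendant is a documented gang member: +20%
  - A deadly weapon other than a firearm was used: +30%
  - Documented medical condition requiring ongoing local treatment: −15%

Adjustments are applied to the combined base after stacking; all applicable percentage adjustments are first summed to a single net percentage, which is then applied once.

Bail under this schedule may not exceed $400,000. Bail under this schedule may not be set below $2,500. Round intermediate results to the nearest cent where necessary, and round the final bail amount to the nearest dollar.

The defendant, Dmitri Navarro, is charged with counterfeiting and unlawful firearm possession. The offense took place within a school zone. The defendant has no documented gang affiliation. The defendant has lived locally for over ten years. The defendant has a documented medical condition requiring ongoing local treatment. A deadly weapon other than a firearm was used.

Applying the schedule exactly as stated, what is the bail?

$47,088

Base amounts from the schedule: counterfeiting $7,200; unlawful firearm possession $33,800.
Stacking rule: highest base plus 15% of each additional charge. Highest is unlawful firearm possession at $33,800. Additional: $7,200 × 15% = $1,080. Combined base = $33,800 + $1,080 = $34,880.
Net percentage adjustment: +30% −10% +30% −15% = +35%. $34,880 × 1.35 = $47,088.
$47,088 is within the $400,000 maximum.
$47,088 is at or above the $2,500 minimum.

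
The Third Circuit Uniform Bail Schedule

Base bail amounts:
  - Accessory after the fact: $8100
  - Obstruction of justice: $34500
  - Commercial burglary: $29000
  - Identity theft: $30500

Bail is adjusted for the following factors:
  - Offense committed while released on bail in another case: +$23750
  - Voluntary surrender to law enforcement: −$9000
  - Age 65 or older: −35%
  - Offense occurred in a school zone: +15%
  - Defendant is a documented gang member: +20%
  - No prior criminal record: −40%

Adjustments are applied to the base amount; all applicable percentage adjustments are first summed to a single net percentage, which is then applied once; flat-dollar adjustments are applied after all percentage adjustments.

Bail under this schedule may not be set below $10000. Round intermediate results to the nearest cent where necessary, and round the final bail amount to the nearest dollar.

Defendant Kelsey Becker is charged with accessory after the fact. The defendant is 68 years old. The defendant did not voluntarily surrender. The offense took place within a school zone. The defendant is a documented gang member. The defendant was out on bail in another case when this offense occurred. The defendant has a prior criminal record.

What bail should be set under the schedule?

Base amounts from the schedule: accessory after the fact $8100.
Single charge. Combined base = $8100.
Net percentage adjustment: −35% +15% +20% = +0%. $8100 × 1 = $8100.
Offense committed while released on bail in another case (+$23750 flat): $8100 + $23750 = $31850.
$31850 is at or above the $10000 minimum.

$31850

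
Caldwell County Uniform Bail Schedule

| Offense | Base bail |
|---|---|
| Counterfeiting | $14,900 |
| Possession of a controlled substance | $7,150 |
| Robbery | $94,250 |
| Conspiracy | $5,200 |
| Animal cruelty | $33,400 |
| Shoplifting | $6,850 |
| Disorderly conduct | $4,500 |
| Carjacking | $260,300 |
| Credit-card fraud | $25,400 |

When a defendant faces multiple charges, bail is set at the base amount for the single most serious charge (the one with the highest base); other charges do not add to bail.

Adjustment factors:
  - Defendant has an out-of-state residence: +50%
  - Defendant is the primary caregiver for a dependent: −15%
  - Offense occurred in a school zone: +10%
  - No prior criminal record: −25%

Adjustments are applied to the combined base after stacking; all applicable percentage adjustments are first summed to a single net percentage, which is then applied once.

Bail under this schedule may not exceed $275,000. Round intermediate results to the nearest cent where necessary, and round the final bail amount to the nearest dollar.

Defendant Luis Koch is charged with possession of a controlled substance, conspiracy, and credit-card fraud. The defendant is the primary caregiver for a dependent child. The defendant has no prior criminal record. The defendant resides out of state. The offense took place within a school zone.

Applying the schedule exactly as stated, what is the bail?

$30,480

Base amounts from the schedule: possession of a controlled substance $7,150; conspiracy $5,200; credit-card fraud $25,400.
Stacking rule: use the highest base only. Highest is credit-card fraud at $25,400. Combined base = $25,400.
Net percentage adjustment: +50% −15% +10% −25% = +20%. $25,400 × 1.2 = $30,480.
$30,480 is within the $275,000 maximum.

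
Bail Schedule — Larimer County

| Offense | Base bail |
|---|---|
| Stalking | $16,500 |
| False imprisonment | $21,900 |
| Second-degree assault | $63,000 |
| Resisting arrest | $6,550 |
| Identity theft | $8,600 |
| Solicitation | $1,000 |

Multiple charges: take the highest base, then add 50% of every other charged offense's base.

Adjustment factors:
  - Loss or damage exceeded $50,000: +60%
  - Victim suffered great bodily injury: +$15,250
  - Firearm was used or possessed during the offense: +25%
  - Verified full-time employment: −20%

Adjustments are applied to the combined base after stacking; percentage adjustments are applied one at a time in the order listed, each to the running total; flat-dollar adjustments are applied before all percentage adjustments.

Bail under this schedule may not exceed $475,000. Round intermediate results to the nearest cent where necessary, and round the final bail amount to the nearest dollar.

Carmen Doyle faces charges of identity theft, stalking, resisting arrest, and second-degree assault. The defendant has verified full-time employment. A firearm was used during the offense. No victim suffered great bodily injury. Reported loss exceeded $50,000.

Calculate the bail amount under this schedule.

$126,120

Base amounts from the schedule: identity theft $8,600; stalking $16,500; resisting arrest $6,550; second-degree assault $63,000.
Stacking rule: highest base plus 50% of each additional charge. Highest is second-degree assault at $63,000. Additional: $8,600 × 50% = $4,300; $16,500 × 50% = $8,250; $6,550 × 50% = $3,275. Combined base = $63,000 + $15,825 = $78,825.
Loss or damage exceeded $50,000 (+60%): $78,825 × 1.6 = $126,120.
Firearm was used or possessed during the offense (+25%): $126,120 × 1.25 = $157,650.
Verified full-time employment (−20%): $157,650 × 0.8 = $126,120.
$126,120 is within the $475,000 maximum.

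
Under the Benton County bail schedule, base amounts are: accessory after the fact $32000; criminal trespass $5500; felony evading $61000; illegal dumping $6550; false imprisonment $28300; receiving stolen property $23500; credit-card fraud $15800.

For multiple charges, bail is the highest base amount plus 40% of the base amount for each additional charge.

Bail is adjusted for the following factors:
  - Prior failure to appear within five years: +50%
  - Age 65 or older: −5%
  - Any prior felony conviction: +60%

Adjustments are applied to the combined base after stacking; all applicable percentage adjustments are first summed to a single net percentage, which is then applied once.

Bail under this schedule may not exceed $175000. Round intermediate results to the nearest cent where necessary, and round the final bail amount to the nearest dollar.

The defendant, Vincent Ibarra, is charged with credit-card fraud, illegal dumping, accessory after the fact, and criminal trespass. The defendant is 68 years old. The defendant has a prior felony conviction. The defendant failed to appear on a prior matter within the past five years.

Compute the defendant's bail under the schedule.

$88437

Base amounts from the schedule: credit-card fraud $15800; illegal dumping $6550; accessory after the fact $32000; criminal trespass $5500.
Stacking rule: highest base plus 40% of each additional charge. Highest is accessory after the fact at $32000. Additional: $15800 × 40% = $6320; $6550 × 40% = $2620; $5500 × 40% = $2200. Combined base = $32000 + $11140 = $43140.
Net percentage adjustment: +50% −5% +60% = +105%. $43140 × 2.05 = $88437.
$88437 is within the $175000 maximum.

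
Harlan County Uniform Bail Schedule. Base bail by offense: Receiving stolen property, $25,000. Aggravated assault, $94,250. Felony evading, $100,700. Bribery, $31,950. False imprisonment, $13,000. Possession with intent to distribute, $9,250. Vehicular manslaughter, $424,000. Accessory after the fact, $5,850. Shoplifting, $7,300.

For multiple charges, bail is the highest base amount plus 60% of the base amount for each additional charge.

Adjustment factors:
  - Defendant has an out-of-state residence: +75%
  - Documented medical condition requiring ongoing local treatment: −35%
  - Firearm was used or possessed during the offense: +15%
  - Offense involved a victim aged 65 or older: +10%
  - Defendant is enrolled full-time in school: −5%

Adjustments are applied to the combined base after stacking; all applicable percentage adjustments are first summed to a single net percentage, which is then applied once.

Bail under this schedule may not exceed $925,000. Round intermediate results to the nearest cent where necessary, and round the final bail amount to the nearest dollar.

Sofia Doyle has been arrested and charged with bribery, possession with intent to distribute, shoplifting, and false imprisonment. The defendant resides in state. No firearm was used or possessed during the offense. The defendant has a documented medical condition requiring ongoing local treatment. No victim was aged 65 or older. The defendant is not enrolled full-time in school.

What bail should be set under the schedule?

$32,292

Base amounts from the schedule: bribery $31,950; possession with intent to distribute $9,250; shoplifting $7,300; false imprisonment $13,000.
Stacking rule: highest base plus 60% of each additional charge. Highest is bribery at $31,950. Additional: $9,250 × 60% = $5,550; $7,300 × 60% = $4,380; $13,000 × 60% = $7,800. Combined base = $31,950 + $17,730 = $49,680.
Documented medical condition requiring ongoing local treatment (−35%): $49,680 × 0.65 = $32,292.
$32,292 is within the $925,000 maximum.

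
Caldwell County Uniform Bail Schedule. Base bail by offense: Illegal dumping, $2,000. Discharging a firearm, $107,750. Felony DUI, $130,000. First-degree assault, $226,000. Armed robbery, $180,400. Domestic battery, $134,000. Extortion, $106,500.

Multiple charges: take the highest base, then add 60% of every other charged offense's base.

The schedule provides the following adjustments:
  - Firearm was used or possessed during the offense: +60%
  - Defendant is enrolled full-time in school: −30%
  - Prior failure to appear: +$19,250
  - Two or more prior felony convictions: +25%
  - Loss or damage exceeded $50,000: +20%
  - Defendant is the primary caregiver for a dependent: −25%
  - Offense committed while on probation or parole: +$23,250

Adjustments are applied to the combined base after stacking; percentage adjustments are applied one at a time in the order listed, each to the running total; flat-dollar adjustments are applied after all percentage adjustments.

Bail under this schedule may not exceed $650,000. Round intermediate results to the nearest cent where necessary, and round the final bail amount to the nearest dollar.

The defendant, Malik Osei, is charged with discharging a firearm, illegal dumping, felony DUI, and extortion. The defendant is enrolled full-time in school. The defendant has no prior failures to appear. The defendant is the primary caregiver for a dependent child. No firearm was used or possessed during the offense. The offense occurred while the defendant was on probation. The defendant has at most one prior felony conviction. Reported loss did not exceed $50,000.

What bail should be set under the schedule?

$159,619

Base amounts from the schedule: discharging a firearm $107,750; illegal dumping $2,000; felony DUI $130,000; extortion $106,500.
Stacking rule: highest base plus 60% of each additional charge. Highest is felony DUI at $130,000. Additional: $107,750 × 60% = $64,650; $2,000 × 60% = $1,200; $106,500 × 60% = $63,900. Combined base = $130,000 + $129,750 = $259,750.
Defendant is enrolled full-time in school (−30%): $259,750 × 0.7 = $181,825.
Defendant is the primary caregiver for a dependent (−25%): $181,825 × 0.75 = $136,368.75.
Offense committed while on probation or parole (+$23,250 flat): $136,368.75 + $23,250 = $159,618.75.
$159,618.75 is within the $650,000 maximum.
Rounded to the nearest dollar: $159,619.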